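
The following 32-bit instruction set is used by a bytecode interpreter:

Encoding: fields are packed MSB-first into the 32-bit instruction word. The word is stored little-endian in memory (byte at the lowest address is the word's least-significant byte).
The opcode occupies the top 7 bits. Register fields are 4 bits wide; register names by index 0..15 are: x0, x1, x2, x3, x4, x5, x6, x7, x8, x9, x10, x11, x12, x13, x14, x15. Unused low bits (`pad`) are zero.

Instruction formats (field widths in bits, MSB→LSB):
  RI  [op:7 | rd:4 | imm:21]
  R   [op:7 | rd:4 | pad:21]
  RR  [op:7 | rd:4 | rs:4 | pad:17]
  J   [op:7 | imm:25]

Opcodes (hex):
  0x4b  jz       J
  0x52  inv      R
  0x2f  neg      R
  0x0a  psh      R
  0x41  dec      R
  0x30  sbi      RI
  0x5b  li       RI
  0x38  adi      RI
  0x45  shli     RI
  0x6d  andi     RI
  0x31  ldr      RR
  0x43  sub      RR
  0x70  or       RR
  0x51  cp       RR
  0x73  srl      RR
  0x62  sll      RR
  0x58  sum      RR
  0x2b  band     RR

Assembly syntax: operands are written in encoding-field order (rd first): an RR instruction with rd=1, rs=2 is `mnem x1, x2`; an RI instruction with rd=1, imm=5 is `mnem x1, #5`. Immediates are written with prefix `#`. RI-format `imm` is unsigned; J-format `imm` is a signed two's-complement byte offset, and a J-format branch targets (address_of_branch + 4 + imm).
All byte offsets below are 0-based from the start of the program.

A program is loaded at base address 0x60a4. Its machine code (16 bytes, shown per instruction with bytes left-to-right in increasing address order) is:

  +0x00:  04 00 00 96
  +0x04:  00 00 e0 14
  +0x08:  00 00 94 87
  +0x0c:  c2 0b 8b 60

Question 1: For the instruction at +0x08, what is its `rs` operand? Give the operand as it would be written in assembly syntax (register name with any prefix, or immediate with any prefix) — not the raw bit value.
x10

off 0x08: read 00 00 94 87 as little → 0x87940000
  opcode bits[31:25]=0x43: sub/RR
  rd@[24:21]=0xc ⇒ x12
  rs@[20:17]=0xa ⇒ x10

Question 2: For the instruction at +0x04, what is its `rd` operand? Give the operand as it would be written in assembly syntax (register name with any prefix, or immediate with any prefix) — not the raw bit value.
x7

off 0x04: read 00 00 e0 14 as little → 0x14e00000
  op=0x14e00000>>25=0xa ⇒ psh (R)
  [24:21] rd=7 = x7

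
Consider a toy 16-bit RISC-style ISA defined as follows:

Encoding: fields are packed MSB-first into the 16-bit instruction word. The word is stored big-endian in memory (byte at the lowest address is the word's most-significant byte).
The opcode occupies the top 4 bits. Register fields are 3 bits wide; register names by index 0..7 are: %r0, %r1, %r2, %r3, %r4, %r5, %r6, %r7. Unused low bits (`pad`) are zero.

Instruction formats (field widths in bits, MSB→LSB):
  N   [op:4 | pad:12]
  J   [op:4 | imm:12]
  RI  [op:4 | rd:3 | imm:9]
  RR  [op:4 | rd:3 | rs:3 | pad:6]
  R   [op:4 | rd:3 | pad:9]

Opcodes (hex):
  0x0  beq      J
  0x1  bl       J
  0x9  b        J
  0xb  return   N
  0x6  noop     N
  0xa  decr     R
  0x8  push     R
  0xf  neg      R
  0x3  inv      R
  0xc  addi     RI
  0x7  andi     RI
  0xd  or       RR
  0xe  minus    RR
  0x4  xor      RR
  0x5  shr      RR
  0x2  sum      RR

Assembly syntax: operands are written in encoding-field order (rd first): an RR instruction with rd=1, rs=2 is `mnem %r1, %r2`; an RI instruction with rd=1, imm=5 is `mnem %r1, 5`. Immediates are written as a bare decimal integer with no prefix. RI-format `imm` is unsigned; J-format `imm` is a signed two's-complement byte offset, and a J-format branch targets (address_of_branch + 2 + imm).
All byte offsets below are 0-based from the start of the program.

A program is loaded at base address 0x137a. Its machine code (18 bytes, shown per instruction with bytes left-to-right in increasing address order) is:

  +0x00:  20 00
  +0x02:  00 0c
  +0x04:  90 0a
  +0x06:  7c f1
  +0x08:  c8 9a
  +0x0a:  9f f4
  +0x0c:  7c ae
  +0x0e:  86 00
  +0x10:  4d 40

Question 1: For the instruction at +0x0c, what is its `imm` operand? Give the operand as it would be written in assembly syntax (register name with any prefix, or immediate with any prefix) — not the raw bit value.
+0x0c: 7c ae ⇒ word 0x7cae (big)
  op=0x7cae>>12=0x7 ⇒ andi (RI)
  rd: (w>>9)&0x7=0x6 → %r6
  imm: (w>>0)&0x1ff=0xae → 174

174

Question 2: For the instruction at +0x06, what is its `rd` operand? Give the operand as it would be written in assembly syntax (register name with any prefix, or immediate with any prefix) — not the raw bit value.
%r6

+0x06: 7c f1 ⇒ word 0x7cf1 (big)
  op=0x7cf1>>12=0x7 ⇒ andi (RI)
  rd@[11:9]=0x6 ⇒ %r6
  imm@[8:0]=0xf1 ⇒ 241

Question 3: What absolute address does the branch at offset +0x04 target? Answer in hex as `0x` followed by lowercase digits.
0x138a

[04] 90 0a → 0x900a
  top 4b → 0x9 → b [J]
  imm@[11:0]=0xa ⇒ 10
  target = base 0x137a + off 0x04 + 2 + imm 10 = 0x138a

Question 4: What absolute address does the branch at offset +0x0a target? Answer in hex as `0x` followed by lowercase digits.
off 0x0a: read 9f f4 as big → 0x9ff4
  top 4b → 0x9 → b [J]
  imm: (w>>0)&0xfff=0xff4 (s12→-12) → -12
  target = base 0x137a + off 0x0a + 2 + imm -12 = 0x137a

0x137a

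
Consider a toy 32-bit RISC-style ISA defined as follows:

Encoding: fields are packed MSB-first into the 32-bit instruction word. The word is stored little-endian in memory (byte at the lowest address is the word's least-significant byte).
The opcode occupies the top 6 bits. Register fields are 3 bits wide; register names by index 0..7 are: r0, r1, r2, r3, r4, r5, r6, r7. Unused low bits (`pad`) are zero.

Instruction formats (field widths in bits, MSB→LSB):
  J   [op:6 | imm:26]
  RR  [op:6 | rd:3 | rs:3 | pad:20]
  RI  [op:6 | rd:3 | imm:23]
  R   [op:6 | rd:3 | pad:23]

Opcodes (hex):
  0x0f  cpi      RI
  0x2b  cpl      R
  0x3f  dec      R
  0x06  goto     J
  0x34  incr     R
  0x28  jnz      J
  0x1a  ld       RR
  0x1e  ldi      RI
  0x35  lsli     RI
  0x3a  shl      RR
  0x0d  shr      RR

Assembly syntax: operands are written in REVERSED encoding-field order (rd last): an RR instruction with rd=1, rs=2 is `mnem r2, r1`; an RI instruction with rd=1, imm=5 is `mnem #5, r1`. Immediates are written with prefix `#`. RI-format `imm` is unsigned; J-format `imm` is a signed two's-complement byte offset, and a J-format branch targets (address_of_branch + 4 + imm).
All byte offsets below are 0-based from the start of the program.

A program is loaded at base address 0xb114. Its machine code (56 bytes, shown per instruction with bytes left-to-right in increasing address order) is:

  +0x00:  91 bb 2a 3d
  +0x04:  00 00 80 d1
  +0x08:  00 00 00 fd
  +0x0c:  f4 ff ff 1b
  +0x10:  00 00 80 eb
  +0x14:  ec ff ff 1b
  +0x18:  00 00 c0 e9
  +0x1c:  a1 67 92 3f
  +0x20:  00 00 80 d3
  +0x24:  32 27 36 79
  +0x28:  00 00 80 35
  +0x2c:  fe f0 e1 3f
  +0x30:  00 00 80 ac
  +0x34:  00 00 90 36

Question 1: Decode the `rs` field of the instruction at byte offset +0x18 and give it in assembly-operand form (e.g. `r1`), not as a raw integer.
[18] 00 00 c0 e9 → 0xe9c00000
  opcode bits[31:26]=0x3a: shl/RR
  rd@[25:23]=0x3 ⇒ r3
  rs@[22:20]=0x4 ⇒ r4

r4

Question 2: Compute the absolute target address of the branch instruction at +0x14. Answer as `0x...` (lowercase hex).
[14] ec ff ff 1b → 0x1bffffec
  top 6b → 0x6 → goto [J]
  imm@[25:0]=0x3ffffec (s26→-20) ⇒ #-20
  target = base 0xb114 + off 0x14 + 4 + imm -20 = 0xb118

0xb118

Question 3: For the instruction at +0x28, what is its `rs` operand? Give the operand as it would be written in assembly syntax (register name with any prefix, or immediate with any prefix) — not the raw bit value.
@+28  little-endian(00 00 80 35) = 0x35800000
  opcode bits[31:26]=0xd: shr/RR
  rd: (w>>23)&0x7=0x3 → r3
  rs: (w>>20)&0x7=0x0 → r0

r0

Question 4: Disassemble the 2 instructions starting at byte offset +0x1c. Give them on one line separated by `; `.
@+1c  little-endian(a1 67 92 3f) = 0x3f9267a1
  top 6b → 0xf → cpi [RI]
  rd@[25:23]=0x7 ⇒ r7
  imm@[22:0]=0x1267a1 ⇒ #1206177
@+20  little-endian(00 00 80 d3) = 0xd3800000
  top 6b → 0x34 → incr [R]
  rd@[25:23]=0x7 ⇒ r7

cpi #1206177, r7; incr r7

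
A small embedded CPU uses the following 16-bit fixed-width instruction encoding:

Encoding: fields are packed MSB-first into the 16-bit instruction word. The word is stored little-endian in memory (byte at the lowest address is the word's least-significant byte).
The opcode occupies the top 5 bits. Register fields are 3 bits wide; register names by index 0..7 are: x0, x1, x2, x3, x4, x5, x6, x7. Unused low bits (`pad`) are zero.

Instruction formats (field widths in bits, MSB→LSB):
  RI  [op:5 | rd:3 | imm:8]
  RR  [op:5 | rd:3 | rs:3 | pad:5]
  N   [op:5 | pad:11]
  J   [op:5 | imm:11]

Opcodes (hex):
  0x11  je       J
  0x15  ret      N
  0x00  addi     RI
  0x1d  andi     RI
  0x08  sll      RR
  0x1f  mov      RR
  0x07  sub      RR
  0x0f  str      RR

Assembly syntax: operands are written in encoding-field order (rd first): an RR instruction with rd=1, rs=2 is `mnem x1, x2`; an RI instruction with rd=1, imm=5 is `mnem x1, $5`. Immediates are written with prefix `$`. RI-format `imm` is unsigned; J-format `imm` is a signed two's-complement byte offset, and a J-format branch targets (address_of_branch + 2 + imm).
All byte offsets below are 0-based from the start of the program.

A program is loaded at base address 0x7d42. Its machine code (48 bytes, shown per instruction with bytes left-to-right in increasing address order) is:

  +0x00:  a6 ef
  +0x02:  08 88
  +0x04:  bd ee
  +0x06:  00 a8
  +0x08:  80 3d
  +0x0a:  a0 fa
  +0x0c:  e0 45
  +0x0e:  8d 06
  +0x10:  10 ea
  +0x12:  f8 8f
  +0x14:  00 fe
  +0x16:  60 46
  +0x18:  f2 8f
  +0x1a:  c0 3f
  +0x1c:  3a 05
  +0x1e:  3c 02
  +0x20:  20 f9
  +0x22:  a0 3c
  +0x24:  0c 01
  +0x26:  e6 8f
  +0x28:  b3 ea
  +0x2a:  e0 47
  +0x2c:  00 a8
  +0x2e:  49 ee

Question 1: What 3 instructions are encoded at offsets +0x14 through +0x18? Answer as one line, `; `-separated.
mov x6, x0; sll x6, x3; je $-14

+0x14: 00 fe ⇒ word 0xfe00 (little)
  top 5b → 0x1f → mov [RR]
  [10:8] rd=6 = x6
  [7:5] rs=0 = x0
+0x16: 60 46 ⇒ word 0x4660 (little)
  top 5b → 0x8 → sll [RR]
  [10:8] rd=6 = x6
  [7:5] rs=3 = x3
+0x18: f2 8f ⇒ word 0x8ff2 (little)
  top 5b → 0x11 → je [J]
  [10:0] imm=2034 (s11→-14) = $-14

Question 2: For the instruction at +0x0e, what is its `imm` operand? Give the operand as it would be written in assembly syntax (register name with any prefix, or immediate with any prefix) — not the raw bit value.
$141

off 0x0e: read 8d 06 as little → 0x068d
  top 5b → 0x0 → addi [RI]
  [10:8] rd=6 = x6
  [7:0] imm=141 = $141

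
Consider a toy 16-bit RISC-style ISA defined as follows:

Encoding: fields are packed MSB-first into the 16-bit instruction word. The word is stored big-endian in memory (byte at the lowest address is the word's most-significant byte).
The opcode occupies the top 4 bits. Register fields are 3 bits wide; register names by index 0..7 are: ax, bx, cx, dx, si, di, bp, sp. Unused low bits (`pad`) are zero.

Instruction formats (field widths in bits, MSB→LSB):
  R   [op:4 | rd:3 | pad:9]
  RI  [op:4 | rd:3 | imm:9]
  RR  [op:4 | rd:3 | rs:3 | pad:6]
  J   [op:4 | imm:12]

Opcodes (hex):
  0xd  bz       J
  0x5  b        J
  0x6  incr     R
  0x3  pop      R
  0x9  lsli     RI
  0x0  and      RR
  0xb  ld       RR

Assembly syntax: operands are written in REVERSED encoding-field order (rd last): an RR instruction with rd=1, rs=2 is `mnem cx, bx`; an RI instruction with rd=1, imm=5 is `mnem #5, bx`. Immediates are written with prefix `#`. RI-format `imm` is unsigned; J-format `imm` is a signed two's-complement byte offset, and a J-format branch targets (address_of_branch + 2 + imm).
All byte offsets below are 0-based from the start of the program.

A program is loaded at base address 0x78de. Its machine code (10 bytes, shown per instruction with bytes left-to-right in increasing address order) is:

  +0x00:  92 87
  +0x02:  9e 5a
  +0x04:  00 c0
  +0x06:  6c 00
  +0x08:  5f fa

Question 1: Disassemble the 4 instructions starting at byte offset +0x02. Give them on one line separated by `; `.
lsli #90, sp; and dx, ax; incr bp; b #-6

@+02  big-endian(9e 5a) = 0x9e5a
  opcode bits[15:12]=0x9: lsli/RI
  rd: (w>>9)&0x7=0x7 → sp
  imm: (w>>0)&0x1ff=0x5a → #90
@+04  big-endian(00 c0) = 0x00c0
  opcode bits[15:12]=0x0: and/RR
  rd: (w>>9)&0x7=0x0 → ax
  rs: (w>>6)&0x7=0x3 → dx
@+06  big-endian(6c 00) = 0x6c00
  opcode bits[15:12]=0x6: incr/R
  rd: (w>>9)&0x7=0x6 → bp
@+08  big-endian(5f fa) = 0x5ffa
  opcode bits[15:12]=0x5: b/J
  imm: (w>>0)&0xfff=0xffa (s12→-6) → #-6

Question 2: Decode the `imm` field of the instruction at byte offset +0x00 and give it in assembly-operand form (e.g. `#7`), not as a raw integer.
#135

[00] 92 87 → 0x9287
  opcode bits[15:12]=0x9: lsli/RI
  rd@[11:9]=0x1 ⇒ bx
  imm@[8:0]=0x87 ⇒ #135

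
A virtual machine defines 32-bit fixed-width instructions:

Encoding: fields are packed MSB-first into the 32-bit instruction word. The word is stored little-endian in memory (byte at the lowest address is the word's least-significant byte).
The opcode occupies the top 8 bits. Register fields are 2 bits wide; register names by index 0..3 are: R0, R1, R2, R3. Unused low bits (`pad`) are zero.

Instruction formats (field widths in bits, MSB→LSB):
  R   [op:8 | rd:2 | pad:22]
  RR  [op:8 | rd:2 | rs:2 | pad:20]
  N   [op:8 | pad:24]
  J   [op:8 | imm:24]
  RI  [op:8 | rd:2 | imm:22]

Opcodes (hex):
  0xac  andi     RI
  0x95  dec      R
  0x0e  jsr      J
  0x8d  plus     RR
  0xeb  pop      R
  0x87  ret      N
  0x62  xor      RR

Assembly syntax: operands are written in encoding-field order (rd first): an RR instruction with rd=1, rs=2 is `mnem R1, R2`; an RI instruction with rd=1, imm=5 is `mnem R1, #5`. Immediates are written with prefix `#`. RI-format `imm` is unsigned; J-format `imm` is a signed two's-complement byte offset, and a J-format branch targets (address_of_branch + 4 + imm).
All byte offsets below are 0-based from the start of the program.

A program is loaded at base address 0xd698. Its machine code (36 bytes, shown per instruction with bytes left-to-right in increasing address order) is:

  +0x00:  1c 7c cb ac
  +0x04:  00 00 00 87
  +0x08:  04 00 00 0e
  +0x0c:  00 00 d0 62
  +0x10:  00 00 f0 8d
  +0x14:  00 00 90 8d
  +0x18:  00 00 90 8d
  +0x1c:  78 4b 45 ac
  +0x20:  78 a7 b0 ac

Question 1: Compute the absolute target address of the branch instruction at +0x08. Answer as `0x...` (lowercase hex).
[08] 04 00 00 0e → 0x0e000004
  op=0x0e000004>>24=0xe ⇒ jsr (J)
  [23:0] imm=4 = #4
  target = base 0xd698 + off 0x08 + 4 + imm 4 = 0xd6a8

0xd6a8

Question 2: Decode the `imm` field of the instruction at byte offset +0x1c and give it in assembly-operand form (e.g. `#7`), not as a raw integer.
@+1c  little-endian(78 4b 45 ac) = 0xac454b78
  op=0xac454b78>>24=0xac ⇒ andi (RI)
  rd: (w>>22)&0x3=0x1 → R1
  imm: (w>>0)&0x3fffff=0x54b78 → #347000

#347000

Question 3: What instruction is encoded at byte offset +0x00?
off 0x00: read 1c 7c cb ac as little → 0xaccb7c1c
  op=0xaccb7c1c>>24=0xac ⇒ andi (RI)
  rd@[23:22]=0x3 ⇒ R3
  imm@[21:0]=0xb7c1c ⇒ #752668

andi R3, #752668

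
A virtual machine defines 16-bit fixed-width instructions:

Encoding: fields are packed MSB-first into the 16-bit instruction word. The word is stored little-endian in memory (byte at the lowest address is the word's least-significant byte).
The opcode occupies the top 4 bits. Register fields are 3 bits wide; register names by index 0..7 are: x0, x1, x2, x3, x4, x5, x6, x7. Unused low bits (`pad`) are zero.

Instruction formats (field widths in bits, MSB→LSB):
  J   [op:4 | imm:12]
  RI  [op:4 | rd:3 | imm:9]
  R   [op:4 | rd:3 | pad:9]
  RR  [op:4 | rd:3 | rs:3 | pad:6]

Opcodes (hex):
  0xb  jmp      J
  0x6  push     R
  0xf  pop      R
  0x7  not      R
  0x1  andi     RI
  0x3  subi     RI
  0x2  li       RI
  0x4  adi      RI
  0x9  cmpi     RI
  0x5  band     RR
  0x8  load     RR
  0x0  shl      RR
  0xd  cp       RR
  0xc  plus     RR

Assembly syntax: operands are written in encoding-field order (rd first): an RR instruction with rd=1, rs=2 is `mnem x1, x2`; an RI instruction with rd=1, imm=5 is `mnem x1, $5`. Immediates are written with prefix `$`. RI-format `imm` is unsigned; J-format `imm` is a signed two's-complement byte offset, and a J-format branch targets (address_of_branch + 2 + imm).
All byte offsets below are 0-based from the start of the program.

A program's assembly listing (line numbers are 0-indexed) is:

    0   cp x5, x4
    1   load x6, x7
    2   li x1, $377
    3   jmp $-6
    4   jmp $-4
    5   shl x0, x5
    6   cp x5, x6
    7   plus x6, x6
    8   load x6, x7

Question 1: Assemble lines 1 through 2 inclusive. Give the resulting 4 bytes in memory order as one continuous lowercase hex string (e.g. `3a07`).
line 1 (load): pack op=0x8:4|rd=6:3|rs=7:3|pad=0:6 = 0x8dc0; little→ c0 8d
line 2 (li): pack op=0x2:4|rd=1:3|imm=377:9 = 0x2379; little→ 79 23

c08d7923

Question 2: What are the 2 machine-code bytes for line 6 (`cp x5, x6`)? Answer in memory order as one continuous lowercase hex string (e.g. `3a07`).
6. cp fields op=0xd:4|rd=5:3|rs=6:3|pad=0:6 → word db80h → 80 db

80db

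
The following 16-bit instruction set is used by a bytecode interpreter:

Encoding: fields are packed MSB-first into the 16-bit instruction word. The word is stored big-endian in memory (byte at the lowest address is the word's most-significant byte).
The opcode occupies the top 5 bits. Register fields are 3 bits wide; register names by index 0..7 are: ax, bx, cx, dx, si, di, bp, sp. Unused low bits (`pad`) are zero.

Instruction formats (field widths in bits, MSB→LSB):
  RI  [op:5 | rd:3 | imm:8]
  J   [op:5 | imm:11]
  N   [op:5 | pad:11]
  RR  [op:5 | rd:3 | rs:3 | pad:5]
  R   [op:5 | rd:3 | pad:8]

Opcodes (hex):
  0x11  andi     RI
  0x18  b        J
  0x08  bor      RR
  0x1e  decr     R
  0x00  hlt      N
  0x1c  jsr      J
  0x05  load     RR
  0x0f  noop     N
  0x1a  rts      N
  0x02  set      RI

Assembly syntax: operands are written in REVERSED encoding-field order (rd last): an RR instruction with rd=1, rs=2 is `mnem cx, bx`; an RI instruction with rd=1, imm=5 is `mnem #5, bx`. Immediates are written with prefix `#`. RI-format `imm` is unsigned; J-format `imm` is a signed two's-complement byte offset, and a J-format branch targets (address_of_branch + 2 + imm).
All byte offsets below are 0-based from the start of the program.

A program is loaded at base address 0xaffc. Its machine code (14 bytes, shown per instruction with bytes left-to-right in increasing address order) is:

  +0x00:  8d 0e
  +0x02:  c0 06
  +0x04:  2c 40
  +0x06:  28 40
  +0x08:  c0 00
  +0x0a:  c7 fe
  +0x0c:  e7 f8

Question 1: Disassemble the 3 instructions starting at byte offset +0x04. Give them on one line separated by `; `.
load cx, si; load cx, ax; b #0

+0x04: 2c 40 ⇒ word 0x2c40 (big)
  top 5b → 0x5 → load [RR]
  [10:8] rd=4 = si
  [7:5] rs=2 = cx
+0x06: 28 40 ⇒ word 0x2840 (big)
  top 5b → 0x5 → load [RR]
  [10:8] rd=0 = ax
  [7:5] rs=2 = cx
+0x08: c0 00 ⇒ word 0xc000 (big)
  top 5b → 0x18 → b [J]
  [10:0] imm=0 = #0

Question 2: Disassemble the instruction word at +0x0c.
@+0c  big-endian(e7 f8) = 0xe7f8
  op=0xe7f8>>11=0x1c ⇒ jsr (J)
  imm@[10:0]=0x7f8 (s11→-8) ⇒ #-8

jsr #-8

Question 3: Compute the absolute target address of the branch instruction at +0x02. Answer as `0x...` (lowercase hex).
@+02  big-endian(c0 06) = 0xc006
  opcode bits[15:11]=0x18: b/J
  [10:0] imm=6 = #6
  target = base 0xaffc + off 0x02 + 2 + imm 6 = 0xb006

0xb006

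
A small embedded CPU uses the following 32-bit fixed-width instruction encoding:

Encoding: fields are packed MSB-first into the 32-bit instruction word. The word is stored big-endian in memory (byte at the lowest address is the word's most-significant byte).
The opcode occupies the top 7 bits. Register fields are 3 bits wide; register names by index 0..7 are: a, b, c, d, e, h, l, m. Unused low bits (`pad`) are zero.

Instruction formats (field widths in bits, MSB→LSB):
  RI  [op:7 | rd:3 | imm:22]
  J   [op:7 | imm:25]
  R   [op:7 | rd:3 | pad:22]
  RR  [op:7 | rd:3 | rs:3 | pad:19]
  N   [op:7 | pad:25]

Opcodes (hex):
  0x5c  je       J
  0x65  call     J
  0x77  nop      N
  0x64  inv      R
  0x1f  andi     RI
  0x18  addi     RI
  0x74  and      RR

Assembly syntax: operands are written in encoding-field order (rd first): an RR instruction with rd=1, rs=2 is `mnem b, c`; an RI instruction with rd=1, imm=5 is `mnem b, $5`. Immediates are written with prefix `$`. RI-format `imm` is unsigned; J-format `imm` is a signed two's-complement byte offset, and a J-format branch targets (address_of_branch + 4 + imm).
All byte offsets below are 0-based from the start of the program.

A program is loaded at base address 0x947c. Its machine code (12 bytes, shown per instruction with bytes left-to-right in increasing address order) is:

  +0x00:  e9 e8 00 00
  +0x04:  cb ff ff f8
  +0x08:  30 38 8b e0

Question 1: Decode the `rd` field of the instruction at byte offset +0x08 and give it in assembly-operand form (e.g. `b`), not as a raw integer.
@+08  big-endian(30 38 8b e0) = 0x30388be0
  opcode bits[31:25]=0x18: addi/RI
  [24:22] rd=0 = a
  [21:0] imm=3705824 = $3705824

a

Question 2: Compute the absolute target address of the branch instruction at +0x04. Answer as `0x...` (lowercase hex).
0x947c

@+04  big-endian(cb ff ff f8) = 0xcbfffff8
  op=0xcbfffff8>>25=0x65 ⇒ call (J)
  [24:0] imm=33554424 (s25→-8) = $-8
  target = base 0x947c + off 0x04 + 4 + imm -8 = 0x947c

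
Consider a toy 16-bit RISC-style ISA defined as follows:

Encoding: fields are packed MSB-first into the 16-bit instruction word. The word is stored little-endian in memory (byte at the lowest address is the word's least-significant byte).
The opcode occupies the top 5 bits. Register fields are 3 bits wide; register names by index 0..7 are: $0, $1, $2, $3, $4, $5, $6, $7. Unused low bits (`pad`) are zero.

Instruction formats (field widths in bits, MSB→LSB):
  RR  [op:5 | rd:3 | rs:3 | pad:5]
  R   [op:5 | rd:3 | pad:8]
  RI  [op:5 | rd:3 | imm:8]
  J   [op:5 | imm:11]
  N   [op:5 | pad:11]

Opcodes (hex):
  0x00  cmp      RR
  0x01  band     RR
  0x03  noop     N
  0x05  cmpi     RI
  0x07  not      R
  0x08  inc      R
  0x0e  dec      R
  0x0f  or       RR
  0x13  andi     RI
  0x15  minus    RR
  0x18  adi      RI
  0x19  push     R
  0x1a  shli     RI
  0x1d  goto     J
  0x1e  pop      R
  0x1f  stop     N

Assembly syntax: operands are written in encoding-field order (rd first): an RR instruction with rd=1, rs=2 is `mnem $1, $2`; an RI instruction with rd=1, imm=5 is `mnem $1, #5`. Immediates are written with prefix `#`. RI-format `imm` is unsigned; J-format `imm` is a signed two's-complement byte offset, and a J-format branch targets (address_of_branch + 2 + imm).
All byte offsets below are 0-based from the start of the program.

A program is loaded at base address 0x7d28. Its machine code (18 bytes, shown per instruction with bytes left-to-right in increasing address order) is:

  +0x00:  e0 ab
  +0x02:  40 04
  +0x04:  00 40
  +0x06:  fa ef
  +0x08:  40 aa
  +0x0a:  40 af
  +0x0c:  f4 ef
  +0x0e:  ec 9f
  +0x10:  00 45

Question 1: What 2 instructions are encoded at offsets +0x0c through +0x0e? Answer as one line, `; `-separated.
goto #-12; andi $7, #236

[0c] f4 ef → 0xeff4
  opcode bits[15:11]=0x1d: goto/J
  imm: (w>>0)&0x7ff=0x7f4 (s11→-12) → #-12
[0e] ec 9f → 0x9fec
  opcode bits[15:11]=0x13: andi/RI
  rd: (w>>8)&0x7=0x7 → $7
  imm: (w>>0)&0xff=0xec → #236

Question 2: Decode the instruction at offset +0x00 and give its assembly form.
@+00  little-endian(e0 ab) = 0xabe0
  top 5b → 0x15 → minus [RR]
  rd: (w>>8)&0x7=0x3 → $3
  rs: (w>>5)&0x7=0x7 → $7

minus $3, $7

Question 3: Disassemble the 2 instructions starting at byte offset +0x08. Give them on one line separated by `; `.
@+08  little-endian(40 aa) = 0xaa40
  top 5b → 0x15 → minus [RR]
  rd: (w>>8)&0x7=0x2 → $2
  rs: (w>>5)&0x7=0x2 → $2
@+0a  little-endian(40 af) = 0xaf40
  top 5b → 0x15 → minus [RR]
  rd: (w>>8)&0x7=0x7 → $7
  rs: (w>>5)&0x7=0x2 → $2

minus $2, $2; minus $7, $2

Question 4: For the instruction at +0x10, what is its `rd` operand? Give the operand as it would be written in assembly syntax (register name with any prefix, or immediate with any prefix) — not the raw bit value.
$5

[10] 00 45 → 0x4500
  opcode bits[15:11]=0x8: inc/R
  [10:8] rd=5 = $5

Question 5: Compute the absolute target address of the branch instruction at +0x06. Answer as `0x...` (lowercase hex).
[06] fa ef → 0xeffa
  opcode bits[15:11]=0x1d: goto/J
  [10:0] imm=2042 (s11→-6) = #-6
  target = base 0x7d28 + off 0x06 + 2 + imm -6 = 0x7d2a

0x7d2a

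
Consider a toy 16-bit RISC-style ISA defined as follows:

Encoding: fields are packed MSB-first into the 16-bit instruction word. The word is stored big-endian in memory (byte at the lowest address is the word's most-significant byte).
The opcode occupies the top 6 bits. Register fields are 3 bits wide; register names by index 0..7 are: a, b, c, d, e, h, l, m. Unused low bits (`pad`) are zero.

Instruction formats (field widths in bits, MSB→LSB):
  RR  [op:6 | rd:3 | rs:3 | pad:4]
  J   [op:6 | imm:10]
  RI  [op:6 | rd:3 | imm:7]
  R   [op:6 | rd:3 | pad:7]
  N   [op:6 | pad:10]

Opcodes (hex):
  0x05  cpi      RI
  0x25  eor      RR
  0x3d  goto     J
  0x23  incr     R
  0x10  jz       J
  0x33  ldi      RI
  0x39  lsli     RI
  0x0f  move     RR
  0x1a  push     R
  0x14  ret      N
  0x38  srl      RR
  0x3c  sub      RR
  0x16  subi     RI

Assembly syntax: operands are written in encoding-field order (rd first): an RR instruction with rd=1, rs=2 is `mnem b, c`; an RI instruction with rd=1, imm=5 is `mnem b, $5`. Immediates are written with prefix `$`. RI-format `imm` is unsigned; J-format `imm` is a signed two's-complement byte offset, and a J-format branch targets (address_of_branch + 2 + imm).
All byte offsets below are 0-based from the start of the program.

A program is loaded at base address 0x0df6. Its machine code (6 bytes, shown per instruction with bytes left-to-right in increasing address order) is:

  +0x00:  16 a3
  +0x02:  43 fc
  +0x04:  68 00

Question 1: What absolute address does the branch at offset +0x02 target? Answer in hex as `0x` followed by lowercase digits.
0x0df6

+0x02: 43 fc ⇒ word 0x43fc (big)
  op=0x43fc>>10=0x10 ⇒ jz (J)
  imm@[9:0]=0x3fc (s10→-4) ⇒ $-4
  target = base 0x0df6 + off 0x02 + 2 + imm -4 = 0x0df6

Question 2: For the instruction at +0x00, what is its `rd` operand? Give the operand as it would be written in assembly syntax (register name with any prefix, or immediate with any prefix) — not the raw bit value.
off 0x00: read 16 a3 as big → 0x16a3
  op=0x16a3>>10=0x5 ⇒ cpi (RI)
  rd@[9:7]=0x5 ⇒ h
  imm@[6:0]=0x23 ⇒ $35

h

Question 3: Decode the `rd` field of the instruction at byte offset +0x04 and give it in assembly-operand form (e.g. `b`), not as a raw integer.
+0x04: 68 00 ⇒ word 0x6800 (big)
  opcode bits[15:10]=0x1a: push/R
  rd: (w>>7)&0x7=0x0 → a

a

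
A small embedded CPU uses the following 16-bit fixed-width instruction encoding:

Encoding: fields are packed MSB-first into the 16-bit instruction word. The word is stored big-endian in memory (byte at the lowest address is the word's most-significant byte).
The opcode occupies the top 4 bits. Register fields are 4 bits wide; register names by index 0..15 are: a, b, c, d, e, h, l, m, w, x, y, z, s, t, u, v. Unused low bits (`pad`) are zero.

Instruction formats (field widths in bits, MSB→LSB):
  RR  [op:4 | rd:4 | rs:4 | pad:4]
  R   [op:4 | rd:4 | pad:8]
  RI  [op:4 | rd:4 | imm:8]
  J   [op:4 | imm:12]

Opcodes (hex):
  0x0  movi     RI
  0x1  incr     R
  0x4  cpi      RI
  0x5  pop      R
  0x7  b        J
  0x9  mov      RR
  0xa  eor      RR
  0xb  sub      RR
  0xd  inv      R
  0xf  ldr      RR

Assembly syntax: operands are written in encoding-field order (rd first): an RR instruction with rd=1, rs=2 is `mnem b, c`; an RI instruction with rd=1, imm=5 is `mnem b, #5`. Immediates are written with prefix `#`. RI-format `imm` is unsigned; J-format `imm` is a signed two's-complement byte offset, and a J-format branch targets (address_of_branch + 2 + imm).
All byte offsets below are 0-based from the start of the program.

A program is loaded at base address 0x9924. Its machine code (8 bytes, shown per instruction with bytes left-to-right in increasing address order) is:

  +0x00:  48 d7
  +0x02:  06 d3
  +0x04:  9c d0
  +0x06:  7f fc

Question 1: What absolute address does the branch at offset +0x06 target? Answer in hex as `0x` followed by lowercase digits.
0x9928

[06] 7f fc → 0x7ffc
  op=0x7ffc>>12=0x7 ⇒ b (J)
  [11:0] imm=4092 (s12→-4) = #-4
  target = base 0x9924 + off 0x06 + 2 + imm -4 = 0x9928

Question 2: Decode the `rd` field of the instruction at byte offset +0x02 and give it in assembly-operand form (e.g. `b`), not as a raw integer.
[02] 06 d3 → 0x06d3
  opcode bits[15:12]=0x0: movi/RI
  rd: (w>>8)&0xf=0x6 → l
  imm: (w>>0)&0xff=0xd3 → #211

l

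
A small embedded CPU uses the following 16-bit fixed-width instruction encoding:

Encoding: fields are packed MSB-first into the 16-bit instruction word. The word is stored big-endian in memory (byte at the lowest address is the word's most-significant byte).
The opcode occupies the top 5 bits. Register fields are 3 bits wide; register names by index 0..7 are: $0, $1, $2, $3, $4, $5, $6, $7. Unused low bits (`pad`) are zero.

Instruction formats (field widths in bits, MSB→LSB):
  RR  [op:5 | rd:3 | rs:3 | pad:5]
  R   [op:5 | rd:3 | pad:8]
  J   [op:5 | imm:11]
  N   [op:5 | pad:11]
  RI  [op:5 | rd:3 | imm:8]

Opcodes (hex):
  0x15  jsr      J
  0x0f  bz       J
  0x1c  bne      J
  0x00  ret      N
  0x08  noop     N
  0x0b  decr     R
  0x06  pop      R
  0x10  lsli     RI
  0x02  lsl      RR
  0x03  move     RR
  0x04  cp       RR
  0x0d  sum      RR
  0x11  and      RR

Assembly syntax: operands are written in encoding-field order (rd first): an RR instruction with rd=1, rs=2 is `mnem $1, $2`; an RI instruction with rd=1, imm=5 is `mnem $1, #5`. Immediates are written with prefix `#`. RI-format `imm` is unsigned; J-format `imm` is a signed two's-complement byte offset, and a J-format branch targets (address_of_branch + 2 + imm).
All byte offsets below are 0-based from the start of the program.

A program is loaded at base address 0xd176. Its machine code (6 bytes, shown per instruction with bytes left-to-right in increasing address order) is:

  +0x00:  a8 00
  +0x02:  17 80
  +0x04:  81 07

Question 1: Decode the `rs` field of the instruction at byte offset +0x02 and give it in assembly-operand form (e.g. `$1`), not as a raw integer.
[02] 17 80 → 0x1780
  top 5b → 0x2 → lsl [RR]
  [10:8] rd=7 = $7
  [7:5] rs=4 = $4

$4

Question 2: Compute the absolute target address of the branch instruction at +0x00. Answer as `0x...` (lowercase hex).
[00] a8 00 → 0xa800
  top 5b → 0x15 → jsr [J]
  imm: (w>>0)&0x7ff=0x0 → #0
  target = base 0xd176 + off 0x00 + 2 + imm 0 = 0xd178

0xd178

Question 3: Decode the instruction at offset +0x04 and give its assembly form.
lsli $1, #7

+0x04: 81 07 ⇒ word 0x8107 (big)
  op=0x8107>>11=0x10 ⇒ lsli (RI)
  rd: (w>>8)&0x7=0x1 → $1
  imm: (w>>0)&0xff=0x7 → #7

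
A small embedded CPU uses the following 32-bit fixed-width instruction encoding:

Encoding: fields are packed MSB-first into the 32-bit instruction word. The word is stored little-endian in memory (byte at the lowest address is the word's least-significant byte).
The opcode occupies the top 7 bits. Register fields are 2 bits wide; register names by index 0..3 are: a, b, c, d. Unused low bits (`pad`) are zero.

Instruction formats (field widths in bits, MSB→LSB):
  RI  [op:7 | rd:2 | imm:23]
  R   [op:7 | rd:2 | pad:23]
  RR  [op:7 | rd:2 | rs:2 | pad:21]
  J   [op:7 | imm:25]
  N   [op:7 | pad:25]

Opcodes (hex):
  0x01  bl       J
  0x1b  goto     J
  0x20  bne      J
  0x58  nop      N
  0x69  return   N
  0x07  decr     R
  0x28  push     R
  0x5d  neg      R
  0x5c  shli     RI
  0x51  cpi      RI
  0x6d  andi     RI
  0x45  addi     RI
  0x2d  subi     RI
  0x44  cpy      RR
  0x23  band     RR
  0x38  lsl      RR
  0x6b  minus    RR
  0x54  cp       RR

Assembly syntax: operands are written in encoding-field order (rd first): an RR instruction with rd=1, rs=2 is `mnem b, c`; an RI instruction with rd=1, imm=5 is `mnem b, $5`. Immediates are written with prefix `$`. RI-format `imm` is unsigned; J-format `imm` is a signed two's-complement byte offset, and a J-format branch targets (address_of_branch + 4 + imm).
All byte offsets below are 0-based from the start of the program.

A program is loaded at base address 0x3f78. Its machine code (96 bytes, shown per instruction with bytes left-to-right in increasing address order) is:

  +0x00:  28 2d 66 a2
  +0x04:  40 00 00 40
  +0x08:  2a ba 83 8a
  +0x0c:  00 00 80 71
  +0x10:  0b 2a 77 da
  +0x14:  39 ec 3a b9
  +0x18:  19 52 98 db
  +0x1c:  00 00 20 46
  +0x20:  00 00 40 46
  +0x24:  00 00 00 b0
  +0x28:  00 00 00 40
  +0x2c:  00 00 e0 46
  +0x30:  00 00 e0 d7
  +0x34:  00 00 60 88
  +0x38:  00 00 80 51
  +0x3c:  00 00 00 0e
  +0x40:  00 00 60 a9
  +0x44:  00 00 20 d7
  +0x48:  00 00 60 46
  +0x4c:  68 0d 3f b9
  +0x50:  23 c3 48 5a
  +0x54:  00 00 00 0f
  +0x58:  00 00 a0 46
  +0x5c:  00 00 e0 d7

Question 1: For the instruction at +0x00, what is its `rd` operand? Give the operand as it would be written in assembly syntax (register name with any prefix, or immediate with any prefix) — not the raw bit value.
+0x00: 28 2d 66 a2 ⇒ word 0xa2662d28 (little)
  op=0xa2662d28>>25=0x51 ⇒ cpi (RI)
  rd@[24:23]=0x0 ⇒ a
  imm@[22:0]=0x662d28 ⇒ $6696232

a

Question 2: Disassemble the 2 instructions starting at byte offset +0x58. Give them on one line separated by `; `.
@+58  little-endian(00 00 a0 46) = 0x46a00000
  top 7b → 0x23 → band [RR]
  rd@[24:23]=0x1 ⇒ b
  rs@[22:21]=0x1 ⇒ b
@+5c  little-endian(00 00 e0 d7) = 0xd7e00000
  top 7b → 0x6b → minus [RR]
  rd@[24:23]=0x3 ⇒ d
  rs@[22:21]=0x3 ⇒ d

band b, b; minus d, d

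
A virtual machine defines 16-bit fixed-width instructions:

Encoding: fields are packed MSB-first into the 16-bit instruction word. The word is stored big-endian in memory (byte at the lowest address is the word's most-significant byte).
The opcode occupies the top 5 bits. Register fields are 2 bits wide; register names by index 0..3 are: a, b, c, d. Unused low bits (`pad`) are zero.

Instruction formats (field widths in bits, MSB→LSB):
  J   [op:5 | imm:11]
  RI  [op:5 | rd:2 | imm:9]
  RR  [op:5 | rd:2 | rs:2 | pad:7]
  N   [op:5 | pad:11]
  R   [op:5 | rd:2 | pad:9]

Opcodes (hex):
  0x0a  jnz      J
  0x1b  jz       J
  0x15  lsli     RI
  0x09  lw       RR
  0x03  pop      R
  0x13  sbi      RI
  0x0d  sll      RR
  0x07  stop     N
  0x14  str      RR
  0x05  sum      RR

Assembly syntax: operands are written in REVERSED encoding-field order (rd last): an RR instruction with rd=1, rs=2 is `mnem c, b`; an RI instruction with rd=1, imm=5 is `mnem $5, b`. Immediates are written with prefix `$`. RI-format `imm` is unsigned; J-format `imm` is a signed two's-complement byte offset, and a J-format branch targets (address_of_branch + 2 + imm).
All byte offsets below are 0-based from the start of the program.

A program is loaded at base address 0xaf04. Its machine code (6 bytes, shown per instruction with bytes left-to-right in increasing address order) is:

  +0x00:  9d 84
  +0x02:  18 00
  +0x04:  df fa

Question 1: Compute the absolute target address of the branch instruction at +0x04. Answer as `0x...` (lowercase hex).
0xaf04

@+04  big-endian(df fa) = 0xdffa
  top 5b → 0x1b → jz [J]
  [10:0] imm=2042 (s11→-6) = $-6
  target = base 0xaf04 + off 0x04 + 2 + imm -6 = 0xaf04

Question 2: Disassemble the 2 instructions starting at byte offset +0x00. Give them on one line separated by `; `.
sbi $388, c; pop a

off 0x00: read 9d 84 as big → 0x9d84
  op=0x9d84>>11=0x13 ⇒ sbi (RI)
  rd: (w>>9)&0x3=0x2 → c
  imm: (w>>0)&0x1ff=0x184 → $388
off 0x02: read 18 00 as big → 0x1800
  op=0x1800>>11=0x3 ⇒ pop (R)
  rd: (w>>9)&0x3=0x0 → a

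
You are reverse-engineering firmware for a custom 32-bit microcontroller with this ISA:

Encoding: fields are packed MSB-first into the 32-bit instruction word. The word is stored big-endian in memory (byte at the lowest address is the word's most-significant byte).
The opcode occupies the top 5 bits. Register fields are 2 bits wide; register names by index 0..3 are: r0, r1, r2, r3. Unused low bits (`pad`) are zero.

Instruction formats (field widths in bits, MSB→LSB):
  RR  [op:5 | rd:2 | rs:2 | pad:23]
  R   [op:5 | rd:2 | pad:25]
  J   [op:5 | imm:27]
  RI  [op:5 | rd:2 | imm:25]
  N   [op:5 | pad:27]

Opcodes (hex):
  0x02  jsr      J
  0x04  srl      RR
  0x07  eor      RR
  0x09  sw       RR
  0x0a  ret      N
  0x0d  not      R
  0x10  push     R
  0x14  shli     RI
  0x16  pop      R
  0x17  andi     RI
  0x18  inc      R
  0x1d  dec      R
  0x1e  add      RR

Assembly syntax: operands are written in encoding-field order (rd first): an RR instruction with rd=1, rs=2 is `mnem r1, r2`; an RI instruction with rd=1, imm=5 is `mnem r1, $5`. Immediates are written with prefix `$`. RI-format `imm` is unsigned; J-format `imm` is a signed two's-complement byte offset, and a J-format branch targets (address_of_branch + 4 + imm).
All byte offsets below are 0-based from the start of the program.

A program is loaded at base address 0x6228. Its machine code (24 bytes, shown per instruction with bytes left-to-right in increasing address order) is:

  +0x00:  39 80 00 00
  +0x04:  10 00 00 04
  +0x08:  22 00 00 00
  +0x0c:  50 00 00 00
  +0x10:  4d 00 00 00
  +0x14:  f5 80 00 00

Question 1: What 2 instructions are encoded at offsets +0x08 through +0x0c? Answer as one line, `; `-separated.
off 0x08: read 22 00 00 00 as big → 0x22000000
  op=0x22000000>>27=0x4 ⇒ srl (RR)
  rd@[26:25]=0x1 ⇒ r1
  rs@[24:23]=0x0 ⇒ r0
off 0x0c: read 50 00 00 00 as big → 0x50000000
  op=0x50000000>>27=0xa ⇒ ret (N)

srl r1, r0; ret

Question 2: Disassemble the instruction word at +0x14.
add r2, r3

[14] f5 80 00 00 → 0xf5800000
  top 5b → 0x1e → add [RR]
  rd: (w>>25)&0x3=0x2 → r2
  rs: (w>>23)&0x3=0x3 → r3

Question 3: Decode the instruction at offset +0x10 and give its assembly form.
@+10  big-endian(4d 00 00 00) = 0x4d000000
  top 5b → 0x9 → sw [RR]
  rd: (w>>25)&0x3=0x2 → r2
  rs: (w>>23)&0x3=0x2 → r2

sw r2, r2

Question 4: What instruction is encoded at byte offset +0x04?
off 0x04: read 10 00 00 04 as big → 0x10000004
  top 5b → 0x2 → jsr [J]
  imm@[26:0]=0x4 ⇒ $4

jsr $4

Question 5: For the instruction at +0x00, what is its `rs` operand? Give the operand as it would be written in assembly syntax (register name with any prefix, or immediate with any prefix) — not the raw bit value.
r3

[00] 39 80 00 00 → 0x39800000
  top 5b → 0x7 → eor [RR]
  [26:25] rd=0 = r0
  [24:23] rs=3 = r3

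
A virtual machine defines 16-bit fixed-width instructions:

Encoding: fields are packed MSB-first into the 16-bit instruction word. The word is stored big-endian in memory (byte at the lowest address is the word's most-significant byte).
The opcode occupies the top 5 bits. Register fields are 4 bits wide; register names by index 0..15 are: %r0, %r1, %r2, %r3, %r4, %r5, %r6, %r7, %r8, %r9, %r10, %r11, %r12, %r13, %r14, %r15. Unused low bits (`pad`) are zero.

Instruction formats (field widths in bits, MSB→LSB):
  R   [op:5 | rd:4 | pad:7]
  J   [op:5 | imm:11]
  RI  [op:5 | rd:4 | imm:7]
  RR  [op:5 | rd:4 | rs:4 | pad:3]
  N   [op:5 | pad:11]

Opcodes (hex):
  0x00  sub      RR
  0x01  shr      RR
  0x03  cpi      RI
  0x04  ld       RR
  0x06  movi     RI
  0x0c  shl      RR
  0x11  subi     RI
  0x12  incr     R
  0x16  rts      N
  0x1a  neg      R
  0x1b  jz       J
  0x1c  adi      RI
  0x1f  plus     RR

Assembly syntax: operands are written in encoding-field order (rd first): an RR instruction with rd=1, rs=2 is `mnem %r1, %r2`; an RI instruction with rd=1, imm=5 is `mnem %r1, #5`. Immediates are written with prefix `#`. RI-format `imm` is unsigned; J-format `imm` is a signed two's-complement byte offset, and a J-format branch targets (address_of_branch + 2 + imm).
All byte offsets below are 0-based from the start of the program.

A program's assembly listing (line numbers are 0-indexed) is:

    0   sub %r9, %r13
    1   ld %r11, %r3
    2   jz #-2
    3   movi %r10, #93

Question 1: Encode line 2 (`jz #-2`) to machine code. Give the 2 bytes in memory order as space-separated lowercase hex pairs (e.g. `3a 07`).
df fe

2. jz fields op=0x1b:5|imm=-2:11 → word dffeh → df fe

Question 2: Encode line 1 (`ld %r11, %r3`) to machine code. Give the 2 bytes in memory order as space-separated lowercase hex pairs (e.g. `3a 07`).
1. ld fields op=0x4:5|rd=11:4|rs=3:4|pad=0:3 → word 2598h → 25 98

25 98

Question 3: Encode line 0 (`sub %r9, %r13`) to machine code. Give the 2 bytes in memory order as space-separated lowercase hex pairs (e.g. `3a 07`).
04 e8

line 0 (sub): pack op=0x0:5|rd=9:4|rs=13:4|pad=0:3 = 0x04e8; big→ 04 e8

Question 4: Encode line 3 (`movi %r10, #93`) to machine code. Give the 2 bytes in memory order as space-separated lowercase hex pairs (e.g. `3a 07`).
line 3 (movi): pack op=0x6:5|rd=10:4|imm=93:7 = 0x355d; big→ 35 5d

35 5d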